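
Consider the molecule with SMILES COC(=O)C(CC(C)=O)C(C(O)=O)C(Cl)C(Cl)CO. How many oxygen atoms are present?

6

Scan the SMILES for O atoms (remember two-letter symbols like Cl and Br are single atoms).
Oxygen count: 6.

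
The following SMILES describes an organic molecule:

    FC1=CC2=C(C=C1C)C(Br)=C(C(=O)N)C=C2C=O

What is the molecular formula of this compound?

C13H9BrFNO2

Walk through each heavy atom and fill implicit hydrogens from standard valence (C 4, N 3, O 2, S 2, halogen 1):
  atom 1: F (halogen, monovalent) → 0 H
  atom 2: C, bond orders sum to 4 (valence 4) → 0 H
  atom 3: C, bond orders sum to 3 (valence 4) → 1 H
  atom 4: C, bond orders sum to 4 (valence 4) → 0 H
  atom 5: C, bond orders sum to 4 (valence 4) → 0 H
  atom 6: C, bond orders sum to 3 (valence 4) → 1 H
  atom 7: C, bond orders sum to 4 (valence 4) → 0 H
  atom 8: C, bond orders sum to 1 (valence 4) → 3 H
  atom 9: C, bond orders sum to 4 (valence 4) → 0 H
  atom 10: Br (halogen, monovalent) → 0 H
  atom 11: C, bond orders sum to 4 (valence 4) → 0 H
  atom 12: C, bond orders sum to 4 (valence 4) → 0 H
  atom 13: O, bond orders sum to 2 (valence 2) → 0 H
  atom 14: N, bond orders sum to 1 (valence 3) → 2 H
  atom 15: C, bond orders sum to 3 (valence 4) → 1 H
  atom 16: C, bond orders sum to 4 (valence 4) → 0 H
  atom 17: C, bond orders sum to 3 (valence 4) → 1 H
  atom 18: O, bond orders sum to 2 (valence 2) → 0 H
Totals → C:13, H:9, Br:1, F:1, N:1, O:2.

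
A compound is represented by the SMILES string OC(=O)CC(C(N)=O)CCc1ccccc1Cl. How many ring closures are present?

1

In SMILES, each pair of matching ring-closure digits denotes one ring-closing bond; the number of such bonds equals the number of independent rings.
Ring-closure bonds here: 1.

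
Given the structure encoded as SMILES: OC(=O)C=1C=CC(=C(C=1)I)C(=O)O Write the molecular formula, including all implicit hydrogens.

C8H5IO4

Walk through each heavy atom and fill implicit hydrogens from standard valence (C 4, N 3, O 2, S 2, halogen 1):
  atom 1: O, bond orders sum to 1 (valence 2) → 1 H
  atom 2: C, bond orders sum to 4 (valence 4) → 0 H
  atom 3: O, bond orders sum to 2 (valence 2) → 0 H
  atom 4: C, bond orders sum to 4 (valence 4) → 0 H
  atom 5: C, bond orders sum to 3 (valence 4) → 1 H
  atom 6: C, bond orders sum to 3 (valence 4) → 1 H
  atom 7: C, bond orders sum to 4 (valence 4) → 0 H
  atom 8: C, bond orders sum to 4 (valence 4) → 0 H
  atom 9: C, bond orders sum to 3 (valence 4) → 1 H
  atom 10: I (halogen, monovalent) → 0 H
  atom 11: C, bond orders sum to 4 (valence 4) → 0 H
  atom 12: O, bond orders sum to 2 (valence 2) → 0 H
  atom 13: O, bond orders sum to 1 (valence 2) → 1 H
Totals → C:8, H:5, I:1, O:4.
In Hill order: C8H5IO4.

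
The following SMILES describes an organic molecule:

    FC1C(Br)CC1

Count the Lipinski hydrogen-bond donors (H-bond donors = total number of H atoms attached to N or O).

0

Donors: find every N or O and count the H atoms it carries.
  (no N or O atoms present)
Lipinski HBD = 0.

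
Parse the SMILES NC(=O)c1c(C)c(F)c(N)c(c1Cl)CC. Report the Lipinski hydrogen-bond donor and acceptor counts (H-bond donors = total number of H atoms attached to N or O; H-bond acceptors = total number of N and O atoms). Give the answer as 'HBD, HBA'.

Donors: find every N or O and count the H atoms it carries.
  atom 1 (N): bond orders sum to 1 → 2 H
  atom 3 (O): bond orders sum to 2 → 0 H
  atom 10 (N): bond orders sum to 1 → 2 H
Lipinski HBD = 4.
Acceptors: N atoms = 2, O atoms = 1 → HBA = 3.

4, 3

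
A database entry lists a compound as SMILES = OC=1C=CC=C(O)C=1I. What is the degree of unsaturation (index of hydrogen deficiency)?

4

Molecular formula: C6H5IO2.
DoU = (2C + 2 + N − H − X) / 2, where X is the halogen count and O/S are ignored.
    = (2·6 + 2 + 0 − 5 − 1) / 2 = 8 / 2 = 4.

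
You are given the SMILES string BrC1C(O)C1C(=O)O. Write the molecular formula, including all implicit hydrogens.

C4H5BrO3

Walk through each heavy atom and fill implicit hydrogens from standard valence (C 4, N 3, O 2, S 2, halogen 1):
  atom 1: Br (halogen, monovalent) → 0 H
  atom 2: C, bond orders sum to 3 (valence 4) → 1 H
  atom 3: C, bond orders sum to 3 (valence 4) → 1 H
  atom 4: O, bond orders sum to 1 (valence 2) → 1 H
  atom 5: C, bond orders sum to 3 (valence 4) → 1 H
  atom 6: C, bond orders sum to 4 (valence 4) → 0 H
  atom 7: O, bond orders sum to 2 (valence 2) → 0 H
  atom 8: O, bond orders sum to 1 (valence 2) → 1 H
Totals → C:4, H:5, Br:1, O:3.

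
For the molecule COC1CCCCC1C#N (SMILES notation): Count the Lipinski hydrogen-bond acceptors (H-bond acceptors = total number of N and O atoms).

2

N atoms: 1; O atoms: 1.
Lipinski HBA = 1 + 1 = 2.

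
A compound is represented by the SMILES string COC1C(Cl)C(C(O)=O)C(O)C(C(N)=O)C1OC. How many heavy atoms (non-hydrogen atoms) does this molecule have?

18

Every atom symbol written in the SMILES (organic subset) is one heavy atom; implicit H are not written.
Heavy atoms by element → C:10, Cl:1, N:1, O:6.
Total: 18.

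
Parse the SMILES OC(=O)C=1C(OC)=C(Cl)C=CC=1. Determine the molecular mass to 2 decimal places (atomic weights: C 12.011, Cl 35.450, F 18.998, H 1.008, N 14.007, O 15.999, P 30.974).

186.59 g/mol

First, the molecular formula is C8H7ClO3 (counting implicit H from valence).
  C: 8 × 12.011 = 96.088
  Cl: 1 × 35.450 = 35.450
  H: 7 × 1.008 = 7.056
  O: 3 × 15.999 = 47.997
Sum: 8×12.011 + 1×35.450 + 7×1.008 + 3×15.999 = 186.591 → 186.59 g/mol.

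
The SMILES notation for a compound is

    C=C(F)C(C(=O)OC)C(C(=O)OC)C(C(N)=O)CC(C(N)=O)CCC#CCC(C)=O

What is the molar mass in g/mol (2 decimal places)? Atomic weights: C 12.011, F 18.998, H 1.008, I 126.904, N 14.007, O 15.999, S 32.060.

426.44 g/mol

First, the molecular formula is C20H27FN2O7 (counting implicit H from valence).
  C: 20 × 12.011 = 240.220
  F: 1 × 18.998 = 18.998
  H: 27 × 1.008 = 27.216
  N: 2 × 14.007 = 28.014
  O: 7 × 15.999 = 111.993
Sum: 20×12.011 + 1×18.998 + 27×1.008 + 2×14.007 + 7×15.999 = 426.441 → 426.44 g/mol.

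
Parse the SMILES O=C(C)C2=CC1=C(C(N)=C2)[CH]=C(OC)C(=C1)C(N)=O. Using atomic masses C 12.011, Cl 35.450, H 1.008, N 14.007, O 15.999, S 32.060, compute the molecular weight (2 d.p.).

258.28 g/mol

First, the molecular formula is C14H14N2O3 (counting implicit H from valence).
  C: 14 × 12.011 = 168.154
  H: 14 × 1.008 = 14.112
  N: 2 × 14.007 = 28.014
  O: 3 × 15.999 = 47.997
Sum: 14×12.011 + 14×1.008 + 2×14.007 + 3×15.999 = 258.277 → 258.28 g/mol.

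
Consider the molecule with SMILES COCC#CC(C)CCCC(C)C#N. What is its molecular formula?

C12H19NO

Walk through each heavy atom and fill implicit hydrogens from standard valence (C 4, N 3, O 2, S 2, halogen 1):
  atom 1: C, bond orders sum to 1 (valence 4) → 3 H
  atom 2: O, bond orders sum to 2 (valence 2) → 0 H
  atom 3: C, bond orders sum to 2 (valence 4) → 2 H
  atom 4: C, bond orders sum to 4 (valence 4) → 0 H
  atom 5: C, bond orders sum to 4 (valence 4) → 0 H
  atom 6: C, bond orders sum to 3 (valence 4) → 1 H
  atom 7: C, bond orders sum to 1 (valence 4) → 3 H
  atom 8: C, bond orders sum to 2 (valence 4) → 2 H
  atom 9: C, bond orders sum to 2 (valence 4) → 2 H
  atom 10: C, bond orders sum to 2 (valence 4) → 2 H
  atom 11: C, bond orders sum to 3 (valence 4) → 1 H
  atom 12: C, bond orders sum to 1 (valence 4) → 3 H
  atom 13: C, bond orders sum to 4 (valence 4) → 0 H
  atom 14: N, bond orders sum to 3 (valence 3) → 0 H
Totals → C:12, H:19, N:1, O:1.
In Hill order: C12H19NO.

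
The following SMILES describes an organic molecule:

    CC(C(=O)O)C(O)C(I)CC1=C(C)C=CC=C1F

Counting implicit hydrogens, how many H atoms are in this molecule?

Walk through each heavy atom and fill implicit hydrogens from standard valence (C 4, N 3, O 2, S 2, halogen 1):
  atom 1: C, bond orders sum to 1 (valence 4) → 3 H
  atom 2: C, bond orders sum to 3 (valence 4) → 1 H
  atom 3: C, bond orders sum to 4 (valence 4) → 0 H
  atom 4: O, bond orders sum to 2 (valence 2) → 0 H
  atom 5: O, bond orders sum to 1 (valence 2) → 1 H
  atom 6: C, bond orders sum to 3 (valence 4) → 1 H
  atom 7: O, bond orders sum to 1 (valence 2) → 1 H
  atom 8: C, bond orders sum to 3 (valence 4) → 1 H
  atom 9: I (halogen, monovalent) → 0 H
  atom 10: C, bond orders sum to 2 (valence 4) → 2 H
  atom 11: C, bond orders sum to 4 (valence 4) → 0 H
  atom 12: C, bond orders sum to 4 (valence 4) → 0 H
  atom 13: C, bond orders sum to 1 (valence 4) → 3 H
  atom 14: C, bond orders sum to 3 (valence 4) → 1 H
  atom 15: C, bond orders sum to 3 (valence 4) → 1 H
  atom 16: C, bond orders sum to 3 (valence 4) → 1 H
  atom 17: C, bond orders sum to 4 (valence 4) → 0 H
  atom 18: F (halogen, monovalent) → 0 H
Total hydrogens: 16.

16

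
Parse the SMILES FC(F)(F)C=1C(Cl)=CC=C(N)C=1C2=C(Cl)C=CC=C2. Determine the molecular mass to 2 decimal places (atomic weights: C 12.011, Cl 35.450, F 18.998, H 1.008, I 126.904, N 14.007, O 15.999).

306.11 g/mol

First, the molecular formula is C13H8Cl2F3N (counting implicit H from valence).
  C: 13 × 12.011 = 156.143
  Cl: 2 × 35.450 = 70.900
  F: 3 × 18.998 = 56.994
  H: 8 × 1.008 = 8.064
  N: 1 × 14.007 = 14.007
Sum: 13×12.011 + 2×35.450 + 3×18.998 + 8×1.008 + 1×14.007 = 306.108 → 306.11 g/mol.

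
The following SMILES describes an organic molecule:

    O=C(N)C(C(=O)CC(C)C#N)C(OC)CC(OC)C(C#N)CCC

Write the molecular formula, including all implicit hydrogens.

Walk through each heavy atom and fill implicit hydrogens from standard valence (C 4, N 3, O 2, S 2, halogen 1):
  atom 1: O, bond orders sum to 2 (valence 2) → 0 H
  atom 2: C, bond orders sum to 4 (valence 4) → 0 H
  atom 3: N, bond orders sum to 1 (valence 3) → 2 H
  atom 4: C, bond orders sum to 3 (valence 4) → 1 H
  atom 5: C, bond orders sum to 4 (valence 4) → 0 H
  atom 6: O, bond orders sum to 2 (valence 2) → 0 H
  atom 7: C, bond orders sum to 2 (valence 4) → 2 H
  atom 8: C, bond orders sum to 3 (valence 4) → 1 H
  atom 9: C, bond orders sum to 1 (valence 4) → 3 H
  atom 10: C, bond orders sum to 4 (valence 4) → 0 H
  atom 11: N, bond orders sum to 3 (valence 3) → 0 H
  atom 12: C, bond orders sum to 3 (valence 4) → 1 H
  atom 13: O, bond orders sum to 2 (valence 2) → 0 H
  atom 14: C, bond orders sum to 1 (valence 4) → 3 H
  atom 15: C, bond orders sum to 2 (valence 4) → 2 H
  atom 16: C, bond orders sum to 3 (valence 4) → 1 H
  atom 17: O, bond orders sum to 2 (valence 2) → 0 H
  atom 18: C, bond orders sum to 1 (valence 4) → 3 H
  atom 19: C, bond orders sum to 3 (valence 4) → 1 H
  atom 20: C, bond orders sum to 4 (valence 4) → 0 H
  atom 21: N, bond orders sum to 3 (valence 3) → 0 H
  atom 22: C, bond orders sum to 2 (valence 4) → 2 H
  atom 23: C, bond orders sum to 2 (valence 4) → 2 H
  atom 24: C, bond orders sum to 1 (valence 4) → 3 H
Totals → C:17, H:27, N:3, O:4.

C17H27N3O4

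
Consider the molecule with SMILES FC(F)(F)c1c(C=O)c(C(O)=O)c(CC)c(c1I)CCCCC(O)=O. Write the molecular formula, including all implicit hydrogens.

C16H16F3IO5

Walk through each heavy atom and fill implicit hydrogens from standard valence (C 4, N 3, O 2, S 2, halogen 1); for lowercase aromatic atoms, an aromatic c carries 1 H when it has two neighbours and 0 H with three, and aromatic n carries 0 H:
  atom 1: F (halogen, monovalent) → 0 H
  atom 2: C, bond orders sum to 4 (valence 4) → 0 H
  atom 3: F (halogen, monovalent) → 0 H
  atom 4: F (halogen, monovalent) → 0 H
  atom 5: aromatic c, 3 neighbours → 0 H
  atom 6: aromatic c, 3 neighbours → 0 H
  atom 7: C, bond orders sum to 3 (valence 4) → 1 H
  atom 8: O, bond orders sum to 2 (valence 2) → 0 H
  atom 9: aromatic c, 3 neighbours → 0 H
  atom 10: C, bond orders sum to 4 (valence 4) → 0 H
  atom 11: O, bond orders sum to 1 (valence 2) → 1 H
  atom 12: O, bond orders sum to 2 (valence 2) → 0 H
  atom 13: aromatic c, 3 neighbours → 0 H
  atom 14: C, bond orders sum to 2 (valence 4) → 2 H
  atom 15: C, bond orders sum to 1 (valence 4) → 3 H
  atom 16: aromatic c, 3 neighbours → 0 H
  atom 17: aromatic c, 3 neighbours → 0 H
  atom 18: I (halogen, monovalent) → 0 H
  atom 19: C, bond orders sum to 2 (valence 4) → 2 H
  atom 20: C, bond orders sum to 2 (valence 4) → 2 H
  atom 21: C, bond orders sum to 2 (valence 4) → 2 H
  atom 22: C, bond orders sum to 2 (valence 4) → 2 H
  atom 23: C, bond orders sum to 4 (valence 4) → 0 H
  atom 24: O, bond orders sum to 1 (valence 2) → 1 H
  atom 25: O, bond orders sum to 2 (valence 2) → 0 H
Totals → C:16, H:16, F:3, I:1, O:5.
In Hill order: C16H16F3IO5.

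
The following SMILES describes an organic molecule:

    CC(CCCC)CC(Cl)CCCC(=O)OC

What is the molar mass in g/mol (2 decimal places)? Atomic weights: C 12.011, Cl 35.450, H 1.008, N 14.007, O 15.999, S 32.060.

248.79 g/mol

First, the molecular formula is C13H25ClO2 (counting implicit H from valence).
  C: 13 × 12.011 = 156.143
  Cl: 1 × 35.450 = 35.450
  H: 25 × 1.008 = 25.200
  O: 2 × 15.999 = 31.998
Sum: 13×12.011 + 1×35.450 + 25×1.008 + 2×15.999 = 248.791 → 248.79 g/mol.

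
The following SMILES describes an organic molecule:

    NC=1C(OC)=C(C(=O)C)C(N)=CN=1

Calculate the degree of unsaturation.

5

Degree of unsaturation = (number of rings) + (number of π bonds).
Ring closures in the SMILES: 1.
π bonds: 4 double bonds (each 1 DoU) → 4 DoU from unsaturation.
Total DoU = 1 + 4 = 5.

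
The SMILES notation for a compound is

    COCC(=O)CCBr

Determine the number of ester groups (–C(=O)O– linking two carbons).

0

Scan the SMILES for the ester motif — none present.
Groups that are present: 1 ether, 1 ketone.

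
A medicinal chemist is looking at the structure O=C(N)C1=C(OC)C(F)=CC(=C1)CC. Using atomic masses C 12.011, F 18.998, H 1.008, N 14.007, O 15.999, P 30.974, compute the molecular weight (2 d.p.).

197.21 g/mol

First, the molecular formula is C10H12FNO2 (counting implicit H from valence).
  C: 10 × 12.011 = 120.110
  F: 1 × 18.998 = 18.998
  H: 12 × 1.008 = 12.096
  N: 1 × 14.007 = 14.007
  O: 2 × 15.999 = 31.998
Sum: 10×12.011 + 1×18.998 + 12×1.008 + 1×14.007 + 2×15.999 = 197.209 → 197.21 g/mol.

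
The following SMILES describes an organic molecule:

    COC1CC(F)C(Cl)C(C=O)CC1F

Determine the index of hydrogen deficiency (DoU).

Degree of unsaturation = (number of rings) + (number of π bonds).
Ring closures in the SMILES: 1.
π bonds: 1 double bond (each 1 DoU) → 1 DoU from unsaturation.
Total DoU = 1 + 1 = 2.

2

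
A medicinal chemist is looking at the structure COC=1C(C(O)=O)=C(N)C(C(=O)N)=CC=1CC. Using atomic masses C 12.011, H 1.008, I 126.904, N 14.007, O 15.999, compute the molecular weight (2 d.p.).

238.24 g/mol

First, the molecular formula is C11H14N2O4 (counting implicit H from valence).
  C: 11 × 12.011 = 132.121
  H: 14 × 1.008 = 14.112
  N: 2 × 14.007 = 28.014
  O: 4 × 15.999 = 63.996
Sum: 11×12.011 + 14×1.008 + 2×14.007 + 4×15.999 = 238.243 → 238.24 g/mol.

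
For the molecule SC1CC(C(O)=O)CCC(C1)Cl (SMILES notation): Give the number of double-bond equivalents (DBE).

Molecular formula: C8H13ClO2S.
DoU = (2C + 2 + N − H − X) / 2, where X is the halogen count and O/S are ignored.
    = (2·8 + 2 + 0 − 13 − 1) / 2 = 4 / 2 = 2.

2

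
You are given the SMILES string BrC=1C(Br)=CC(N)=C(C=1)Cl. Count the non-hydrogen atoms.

Every atom symbol written in the SMILES (organic subset) is one heavy atom; implicit H are not written.
Heavy atoms by element → Br:2, C:6, Cl:1, N:1.
Total: 10.

10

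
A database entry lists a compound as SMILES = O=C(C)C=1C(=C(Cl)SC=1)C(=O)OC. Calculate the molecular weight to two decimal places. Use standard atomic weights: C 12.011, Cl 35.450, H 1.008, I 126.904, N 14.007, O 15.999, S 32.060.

218.65 g/mol

First, the molecular formula is C8H7ClO3S (counting implicit H from valence).
  C: 8 × 12.011 = 96.088
  Cl: 1 × 35.450 = 35.450
  H: 7 × 1.008 = 7.056
  O: 3 × 15.999 = 47.997
  S: 1 × 32.060 = 32.060
Sum: 8×12.011 + 1×35.450 + 7×1.008 + 3×15.999 + 1×32.060 = 218.651 → 218.65 g/mol.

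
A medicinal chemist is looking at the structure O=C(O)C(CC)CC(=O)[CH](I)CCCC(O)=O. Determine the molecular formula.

Walk through each heavy atom and fill implicit hydrogens from standard valence (C 4, N 3, O 2, S 2, halogen 1):
  atom 1: O, bond orders sum to 2 (valence 2) → 0 H
  atom 2: C, bond orders sum to 4 (valence 4) → 0 H
  atom 3: O, bond orders sum to 1 (valence 2) → 1 H
  atom 4: C, bond orders sum to 3 (valence 4) → 1 H
  atom 5: C, bond orders sum to 2 (valence 4) → 2 H
  atom 6: C, bond orders sum to 1 (valence 4) → 3 H
  atom 7: C, bond orders sum to 2 (valence 4) → 2 H
  atom 8: C, bond orders sum to 4 (valence 4) → 0 H
  atom 9: O, bond orders sum to 2 (valence 2) → 0 H
  atom 10: C with explicit H count 1
  atom 11: I (halogen, monovalent) → 0 H
  atom 12: C, bond orders sum to 2 (valence 4) → 2 H
  atom 13: C, bond orders sum to 2 (valence 4) → 2 H
  atom 14: C, bond orders sum to 2 (valence 4) → 2 H
  atom 15: C, bond orders sum to 4 (valence 4) → 0 H
  atom 16: O, bond orders sum to 1 (valence 2) → 1 H
  atom 17: O, bond orders sum to 2 (valence 2) → 0 H
Totals → C:11, H:17, I:1, O:5.

C11H17IO5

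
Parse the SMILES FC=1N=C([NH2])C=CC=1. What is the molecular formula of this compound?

Walk through each heavy atom and fill implicit hydrogens from standard valence (C 4, N 3, O 2, S 2, halogen 1):
  atom 1: F (halogen, monovalent) → 0 H
  atom 2: C, bond orders sum to 4 (valence 4) → 0 H
  atom 3: N, bond orders sum to 3 (valence 3) → 0 H
  atom 4: C, bond orders sum to 4 (valence 4) → 0 H
  atom 5: N with explicit H count 2
  atom 6: C, bond orders sum to 3 (valence 4) → 1 H
  atom 7: C, bond orders sum to 3 (valence 4) → 1 H
  atom 8: C, bond orders sum to 3 (valence 4) → 1 H
Totals → C:5, H:5, F:1, N:2.
In Hill order: C5H5FN2.

C5H5FN2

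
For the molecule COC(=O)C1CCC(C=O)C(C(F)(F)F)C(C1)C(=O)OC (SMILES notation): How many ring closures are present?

In SMILES, each pair of matching ring-closure digits denotes one ring-closing bond; the number of such bonds equals the number of independent rings.
Ring-closure bonds here: 1.

1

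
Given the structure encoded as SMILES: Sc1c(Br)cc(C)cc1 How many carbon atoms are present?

Count every carbon token in the SMILES (each C, including those in ring-closure positions and inside branches).
Carbon count: 7.

7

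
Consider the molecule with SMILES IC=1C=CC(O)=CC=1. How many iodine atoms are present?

1

Scan the SMILES for I atoms (remember two-letter symbols like Cl and Br are single atoms).
Iodine count: 1.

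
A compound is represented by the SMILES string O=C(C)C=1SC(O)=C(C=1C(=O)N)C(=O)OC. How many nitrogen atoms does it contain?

1

Scan the SMILES for N atoms (remember two-letter symbols like Cl and Br are single atoms).
Nitrogen count: 1.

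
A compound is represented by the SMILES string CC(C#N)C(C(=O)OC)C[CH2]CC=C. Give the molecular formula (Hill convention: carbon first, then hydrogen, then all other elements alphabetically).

Walk through each heavy atom and fill implicit hydrogens from standard valence (C 4, N 3, O 2, S 2, halogen 1):
  atom 1: C, bond orders sum to 1 (valence 4) → 3 H
  atom 2: C, bond orders sum to 3 (valence 4) → 1 H
  atom 3: C, bond orders sum to 4 (valence 4) → 0 H
  atom 4: N, bond orders sum to 3 (valence 3) → 0 H
  atom 5: C, bond orders sum to 3 (valence 4) → 1 H
  atom 6: C, bond orders sum to 4 (valence 4) → 0 H
  atom 7: O, bond orders sum to 2 (valence 2) → 0 H
  atom 8: O, bond orders sum to 2 (valence 2) → 0 H
  atom 9: C, bond orders sum to 1 (valence 4) → 3 H
  atom 10: C, bond orders sum to 2 (valence 4) → 2 H
  atom 11: C with explicit H count 2
  atom 12: C, bond orders sum to 2 (valence 4) → 2 H
  atom 13: C, bond orders sum to 3 (valence 4) → 1 H
  atom 14: C, bond orders sum to 2 (valence 4) → 2 H
Totals → C:11, H:17, N:1, O:2.
In Hill order: C11H17NO2.

C11H17NO2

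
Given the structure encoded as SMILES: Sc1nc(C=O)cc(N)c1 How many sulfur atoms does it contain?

1

Scan the SMILES for S atoms (remember two-letter symbols like Cl and Br are single atoms).
Sulfur count: 1.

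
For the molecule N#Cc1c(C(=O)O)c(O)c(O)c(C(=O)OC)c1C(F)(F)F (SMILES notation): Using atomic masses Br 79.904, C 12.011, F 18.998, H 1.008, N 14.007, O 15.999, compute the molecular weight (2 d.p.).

First, the molecular formula is C11H6F3NO6 (counting implicit H from valence).
  C: 11 × 12.011 = 132.121
  F: 3 × 18.998 = 56.994
  H: 6 × 1.008 = 6.048
  N: 1 × 14.007 = 14.007
  O: 6 × 15.999 = 95.994
Sum: 11×12.011 + 3×18.998 + 6×1.008 + 1×14.007 + 6×15.999 = 305.164 → 305.16 g/mol.

305.16 g/mol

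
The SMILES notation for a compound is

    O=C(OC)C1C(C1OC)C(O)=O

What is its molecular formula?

Walk through each heavy atom and fill implicit hydrogens from standard valence (C 4, N 3, O 2, S 2, halogen 1):
  atom 1: O, bond orders sum to 2 (valence 2) → 0 H
  atom 2: C, bond orders sum to 4 (valence 4) → 0 H
  atom 3: O, bond orders sum to 2 (valence 2) → 0 H
  atom 4: C, bond orders sum to 1 (valence 4) → 3 H
  atom 5: C, bond orders sum to 3 (valence 4) → 1 H
  atom 6: C, bond orders sum to 3 (valence 4) → 1 H
  atom 7: C, bond orders sum to 3 (valence 4) → 1 H
  atom 8: O, bond orders sum to 2 (valence 2) → 0 H
  atom 9: C, bond orders sum to 1 (valence 4) → 3 H
  atom 10: C, bond orders sum to 4 (valence 4) → 0 H
  atom 11: O, bond orders sum to 1 (valence 2) → 1 H
  atom 12: O, bond orders sum to 2 (valence 2) → 0 H
Totals → C:7, H:10, O:5.
In Hill order: C7H10O5.

C7H10O5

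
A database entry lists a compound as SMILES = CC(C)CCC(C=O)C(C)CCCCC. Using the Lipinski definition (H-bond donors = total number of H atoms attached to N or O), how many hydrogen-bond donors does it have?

Donors: find every N or O and count the H atoms it carries.
  atom 8 (O): bond orders sum to 2 → 0 H
Lipinski HBD = 0.

0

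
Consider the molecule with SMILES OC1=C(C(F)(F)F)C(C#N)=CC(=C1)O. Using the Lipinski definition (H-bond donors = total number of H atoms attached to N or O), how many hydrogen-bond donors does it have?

2

Donors: find every N or O and count the H atoms it carries.
  atom 1 (O): bond orders sum to 1 → 1 H
  atom 10 (N): bond orders sum to 3 → 0 H
  atom 14 (O): bond orders sum to 1 → 1 H
Lipinski HBD = 2.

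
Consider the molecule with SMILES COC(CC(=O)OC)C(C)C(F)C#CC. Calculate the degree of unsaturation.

Degree of unsaturation = (number of rings) + (number of π bonds).
Ring closures in the SMILES: 0.
π bonds: 1 double bond (each 1 DoU), 1 triple bond (each 2 DoU) → 3 DoU from unsaturation.
Total DoU = 0 + 3 = 3.

3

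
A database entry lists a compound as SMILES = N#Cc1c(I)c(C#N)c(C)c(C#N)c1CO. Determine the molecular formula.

C11H6IN3O

Walk through each heavy atom and fill implicit hydrogens from standard valence (C 4, N 3, O 2, S 2, halogen 1); for lowercase aromatic atoms, an aromatic c carries 1 H when it has two neighbours and 0 H with three, and aromatic n carries 0 H:
  atom 1: N, bond orders sum to 3 (valence 3) → 0 H
  atom 2: C, bond orders sum to 4 (valence 4) → 0 H
  atom 3: aromatic c, 3 neighbours → 0 H
  atom 4: aromatic c, 3 neighbours → 0 H
  atom 5: I (halogen, monovalent) → 0 H
  atom 6: aromatic c, 3 neighbours → 0 H
  atom 7: C, bond orders sum to 4 (valence 4) → 0 H
  atom 8: N, bond orders sum to 3 (valence 3) → 0 H
  atom 9: aromatic c, 3 neighbours → 0 H
  atom 10: C, bond orders sum to 1 (valence 4) → 3 H
  atom 11: aromatic c, 3 neighbours → 0 H
  atom 12: C, bond orders sum to 4 (valence 4) → 0 H
  atom 13: N, bond orders sum to 3 (valence 3) → 0 H
  atom 14: aromatic c, 3 neighbours → 0 H
  atom 15: C, bond orders sum to 2 (valence 4) → 2 H
  atom 16: O, bond orders sum to 1 (valence 2) → 1 H
Totals → C:11, H:6, I:1, N:3, O:1.
In Hill order: C11H6IN3O.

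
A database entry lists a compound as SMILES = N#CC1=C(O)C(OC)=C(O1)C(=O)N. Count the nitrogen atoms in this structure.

Scan the SMILES for N atoms (remember two-letter symbols like Cl and Br are single atoms).
Nitrogen count: 2.

2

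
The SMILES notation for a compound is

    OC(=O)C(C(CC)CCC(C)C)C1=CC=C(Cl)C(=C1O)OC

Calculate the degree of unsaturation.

Molecular formula: C17H25ClO4.
DoU = (2C + 2 + N − H − X) / 2, where X is the halogen count and O/S are ignored.
    = (2·17 + 2 + 0 − 25 − 1) / 2 = 10 / 2 = 5.

5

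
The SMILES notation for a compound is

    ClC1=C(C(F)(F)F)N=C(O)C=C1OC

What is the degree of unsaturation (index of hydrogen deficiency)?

4

Degree of unsaturation = (number of rings) + (number of π bonds).
Ring closures in the SMILES: 1.
π bonds: 3 double bonds (each 1 DoU) → 3 DoU from unsaturation.
Total DoU = 1 + 3 = 4.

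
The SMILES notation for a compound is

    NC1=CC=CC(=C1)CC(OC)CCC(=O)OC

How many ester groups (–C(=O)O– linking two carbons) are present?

The ester motif appears at heavy-atom position 14 in the SMILES.
Other groups present: 1 ether, 1 primary amine.
Ester count: 1.

1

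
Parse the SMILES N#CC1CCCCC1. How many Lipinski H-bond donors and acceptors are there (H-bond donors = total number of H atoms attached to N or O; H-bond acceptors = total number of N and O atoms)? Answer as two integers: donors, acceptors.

0, 1

Donors: find every N or O and count the H atoms it carries.
  atom 1 (N): bond orders sum to 3 → 0 H
Lipinski HBD = 0.
Acceptors: N atoms = 1, O atoms = 0 → HBA = 1.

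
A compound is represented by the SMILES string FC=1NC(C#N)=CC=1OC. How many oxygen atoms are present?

Scan the SMILES for O atoms (remember two-letter symbols like Cl and Br are single atoms).
Oxygen count: 1.

1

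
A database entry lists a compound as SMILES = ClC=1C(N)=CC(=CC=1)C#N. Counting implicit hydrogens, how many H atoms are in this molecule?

Walk through each heavy atom and fill implicit hydrogens from standard valence (C 4, N 3, O 2, S 2, halogen 1):
  atom 1: Cl (halogen, monovalent) → 0 H
  atom 2: C, bond orders sum to 4 (valence 4) → 0 H
  atom 3: C, bond orders sum to 4 (valence 4) → 0 H
  atom 4: N, bond orders sum to 1 (valence 3) → 2 H
  atom 5: C, bond orders sum to 3 (valence 4) → 1 H
  atom 6: C, bond orders sum to 4 (valence 4) → 0 H
  atom 7: C, bond orders sum to 3 (valence 4) → 1 H
  atom 8: C, bond orders sum to 3 (valence 4) → 1 H
  atom 9: C, bond orders sum to 4 (valence 4) → 0 H
  atom 10: N, bond orders sum to 3 (valence 3) → 0 H
Total hydrogens: 5.

5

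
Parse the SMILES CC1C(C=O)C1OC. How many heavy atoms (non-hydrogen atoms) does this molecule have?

8

Every atom symbol written in the SMILES (organic subset) is one heavy atom; implicit H are not written.
Heavy atoms by element → C:6, O:2.
Total: 8.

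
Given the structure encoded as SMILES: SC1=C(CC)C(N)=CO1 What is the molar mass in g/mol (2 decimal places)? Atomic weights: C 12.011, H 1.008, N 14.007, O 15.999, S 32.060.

143.20 g/mol

First, the molecular formula is C6H9NOS (counting implicit H from valence).
  C: 6 × 12.011 = 72.066
  H: 9 × 1.008 = 9.072
  N: 1 × 14.007 = 14.007
  O: 1 × 15.999 = 15.999
  S: 1 × 32.060 = 32.060
Sum: 6×12.011 + 9×1.008 + 1×14.007 + 1×15.999 + 1×32.060 = 143.204 → 143.20 g/mol.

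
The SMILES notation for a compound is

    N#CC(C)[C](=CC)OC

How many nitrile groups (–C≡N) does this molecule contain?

The nitrile motif appears at heavy-atom position 2 in the SMILES.
Other groups present: 1 alkene, 1 ether.
Nitrile count: 1.

1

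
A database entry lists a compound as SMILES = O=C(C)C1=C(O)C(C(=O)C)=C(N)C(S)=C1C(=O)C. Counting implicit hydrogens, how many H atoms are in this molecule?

13

Walk through each heavy atom and fill implicit hydrogens from standard valence (C 4, N 3, O 2, S 2, halogen 1):
  atom 1: O, bond orders sum to 2 (valence 2) → 0 H
  atom 2: C, bond orders sum to 4 (valence 4) → 0 H
  atom 3: C, bond orders sum to 1 (valence 4) → 3 H
  atom 4: C, bond orders sum to 4 (valence 4) → 0 H
  atom 5: C, bond orders sum to 4 (valence 4) → 0 H
  atom 6: O, bond orders sum to 1 (valence 2) → 1 H
  atom 7: C, bond orders sum to 4 (valence 4) → 0 H
  atom 8: C, bond orders sum to 4 (valence 4) → 0 H
  atom 9: O, bond orders sum to 2 (valence 2) → 0 H
  atom 10: C, bond orders sum to 1 (valence 4) → 3 H
  atom 11: C, bond orders sum to 4 (valence 4) → 0 H
  atom 12: N, bond orders sum to 1 (valence 3) → 2 H
  atom 13: C, bond orders sum to 4 (valence 4) → 0 H
  atom 14: S, bond orders sum to 1 (valence 2) → 1 H
  atom 15: C, bond orders sum to 4 (valence 4) → 0 H
  atom 16: C, bond orders sum to 4 (valence 4) → 0 H
  atom 17: O, bond orders sum to 2 (valence 2) → 0 H
  atom 18: C, bond orders sum to 1 (valence 4) → 3 H
Total hydrogens: 13.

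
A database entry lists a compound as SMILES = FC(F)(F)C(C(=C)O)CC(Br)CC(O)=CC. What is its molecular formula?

Walk through each heavy atom and fill implicit hydrogens from standard valence (C 4, N 3, O 2, S 2, halogen 1):
  atom 1: F (halogen, monovalent) → 0 H
  atom 2: C, bond orders sum to 4 (valence 4) → 0 H
  atom 3: F (halogen, monovalent) → 0 H
  atom 4: F (halogen, monovalent) → 0 H
  atom 5: C, bond orders sum to 3 (valence 4) → 1 H
  atom 6: C, bond orders sum to 4 (valence 4) → 0 H
  atom 7: C, bond orders sum to 2 (valence 4) → 2 H
  atom 8: O, bond orders sum to 1 (valence 2) → 1 H
  atom 9: C, bond orders sum to 2 (valence 4) → 2 H
  atom 10: C, bond orders sum to 3 (valence 4) → 1 H
  atom 11: Br (halogen, monovalent) → 0 H
  atom 12: C, bond orders sum to 2 (valence 4) → 2 H
  atom 13: C, bond orders sum to 4 (valence 4) → 0 H
  atom 14: O, bond orders sum to 1 (valence 2) → 1 H
  atom 15: C, bond orders sum to 3 (valence 4) → 1 H
  atom 16: C, bond orders sum to 1 (valence 4) → 3 H
Totals → C:10, H:14, Br:1, F:3, O:2.

C10H14BrF3O2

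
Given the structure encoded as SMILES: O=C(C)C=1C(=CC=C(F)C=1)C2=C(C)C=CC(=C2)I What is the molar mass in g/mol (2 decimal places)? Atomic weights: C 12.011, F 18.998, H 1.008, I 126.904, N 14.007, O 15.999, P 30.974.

First, the molecular formula is C15H12FIO (counting implicit H from valence).
  C: 15 × 12.011 = 180.165
  F: 1 × 18.998 = 18.998
  H: 12 × 1.008 = 12.096
  I: 1 × 126.904 = 126.904
  O: 1 × 15.999 = 15.999
Sum: 15×12.011 + 1×18.998 + 12×1.008 + 1×126.904 + 1×15.999 = 354.162 → 354.16 g/mol.

354.16 g/mol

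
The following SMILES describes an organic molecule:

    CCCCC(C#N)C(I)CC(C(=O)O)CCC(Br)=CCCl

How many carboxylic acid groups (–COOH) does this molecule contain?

The carboxylic acid motif appears at heavy-atom position 12 in the SMILES.
Other groups present: 1 alkene, 1 nitrile.
Carboxylic acid count: 1.

1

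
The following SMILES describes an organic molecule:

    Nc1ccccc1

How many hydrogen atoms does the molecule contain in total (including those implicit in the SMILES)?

7

Walk through each heavy atom and fill implicit hydrogens from standard valence (C 4, N 3, O 2, S 2, halogen 1); for lowercase aromatic atoms, an aromatic c carries 1 H when it has two neighbours and 0 H with three, and aromatic n carries 0 H:
  atom 1: N, bond orders sum to 1 (valence 3) → 2 H
  atom 2: aromatic c, 3 neighbours → 0 H
  atom 3: aromatic c, 2 neighbours → 1 H
  atom 4: aromatic c, 2 neighbours → 1 H
  atom 5: aromatic c, 2 neighbours → 1 H
  atom 6: aromatic c, 2 neighbours → 1 H
  atom 7: aromatic c, 2 neighbours → 1 H
Total hydrogens: 7.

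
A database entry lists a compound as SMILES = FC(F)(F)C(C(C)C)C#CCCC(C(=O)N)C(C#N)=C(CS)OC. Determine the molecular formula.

Walk through each heavy atom and fill implicit hydrogens from standard valence (C 4, N 3, O 2, S 2, halogen 1):
  atom 1: F (halogen, monovalent) → 0 H
  atom 2: C, bond orders sum to 4 (valence 4) → 0 H
  atom 3: F (halogen, monovalent) → 0 H
  atom 4: F (halogen, monovalent) → 0 H
  atom 5: C, bond orders sum to 3 (valence 4) → 1 H
  atom 6: C, bond orders sum to 3 (valence 4) → 1 H
  atom 7: C, bond orders sum to 1 (valence 4) → 3 H
  atom 8: C, bond orders sum to 1 (valence 4) → 3 H
  atom 9: C, bond orders sum to 4 (valence 4) → 0 H
  atom 10: C, bond orders sum to 4 (valence 4) → 0 H
  atom 11: C, bond orders sum to 2 (valence 4) → 2 H
  atom 12: C, bond orders sum to 2 (valence 4) → 2 H
  atom 13: C, bond orders sum to 3 (valence 4) → 1 H
  atom 14: C, bond orders sum to 4 (valence 4) → 0 H
  atom 15: O, bond orders sum to 2 (valence 2) → 0 H
  atom 16: N, bond orders sum to 1 (valence 3) → 2 H
  atom 17: C, bond orders sum to 4 (valence 4) → 0 H
  atom 18: C, bond orders sum to 4 (valence 4) → 0 H
  atom 19: N, bond orders sum to 3 (valence 3) → 0 H
  atom 20: C, bond orders sum to 4 (valence 4) → 0 H
  atom 21: C, bond orders sum to 2 (valence 4) → 2 H
  atom 22: S, bond orders sum to 1 (valence 2) → 1 H
  atom 23: O, bond orders sum to 2 (valence 2) → 0 H
  atom 24: C, bond orders sum to 1 (valence 4) → 3 H
Totals → C:16, H:21, F:3, N:2, O:2, S:1.
In Hill order: C16H21F3N2O2S.

C16H21F3N2O2S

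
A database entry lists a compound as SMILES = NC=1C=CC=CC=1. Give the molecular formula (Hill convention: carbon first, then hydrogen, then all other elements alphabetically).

C6H7N

Walk through each heavy atom and fill implicit hydrogens from standard valence (C 4, N 3, O 2, S 2, halogen 1):
  atom 1: N, bond orders sum to 1 (valence 3) → 2 H
  atom 2: C, bond orders sum to 4 (valence 4) → 0 H
  atom 3: C, bond orders sum to 3 (valence 4) → 1 H
  atom 4: C, bond orders sum to 3 (valence 4) → 1 H
  atom 5: C, bond orders sum to 3 (valence 4) → 1 H
  atom 6: C, bond orders sum to 3 (valence 4) → 1 H
  atom 7: C, bond orders sum to 3 (valence 4) → 1 H
Totals → C:6, H:7, N:1.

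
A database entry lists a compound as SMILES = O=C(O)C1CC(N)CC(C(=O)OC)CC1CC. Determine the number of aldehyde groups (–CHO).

0

Scan the SMILES for the aldehyde motif — none present.
Groups that are present: 1 carboxylic acid, 1 ester, 1 primary amine.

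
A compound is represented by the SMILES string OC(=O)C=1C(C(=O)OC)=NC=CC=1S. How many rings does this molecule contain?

1

In SMILES, each pair of matching ring-closure digits denotes one ring-closing bond; the number of such bonds equals the number of independent rings.
Ring-closure bonds here: 1.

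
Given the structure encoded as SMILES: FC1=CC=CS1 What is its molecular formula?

C4H3FS

Walk through each heavy atom and fill implicit hydrogens from standard valence (C 4, N 3, O 2, S 2, halogen 1):
  atom 1: F (halogen, monovalent) → 0 H
  atom 2: C, bond orders sum to 4 (valence 4) → 0 H
  atom 3: C, bond orders sum to 3 (valence 4) → 1 H
  atom 4: C, bond orders sum to 3 (valence 4) → 1 H
  atom 5: C, bond orders sum to 3 (valence 4) → 1 H
  atom 6: S, bond orders sum to 2 (valence 2) → 0 H
Totals → C:4, H:3, F:1, S:1.
In Hill order: C4H3FS.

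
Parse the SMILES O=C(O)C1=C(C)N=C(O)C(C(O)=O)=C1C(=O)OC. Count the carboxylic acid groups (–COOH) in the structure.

The carboxylic acid motif appears at heavy-atom positions 2, 11 in the SMILES.
Other groups present: 1 ester, 1 hydroxyl.
Carboxylic acid count: 2.

2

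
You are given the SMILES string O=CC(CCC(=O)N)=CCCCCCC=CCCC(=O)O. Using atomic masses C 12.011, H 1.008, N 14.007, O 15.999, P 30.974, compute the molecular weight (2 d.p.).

First, the molecular formula is C16H25NO4 (counting implicit H from valence).
  C: 16 × 12.011 = 192.176
  H: 25 × 1.008 = 25.200
  N: 1 × 14.007 = 14.007
  O: 4 × 15.999 = 63.996
Sum: 16×12.011 + 25×1.008 + 1×14.007 + 4×15.999 = 295.379 → 295.38 g/mol.

295.38 g/mol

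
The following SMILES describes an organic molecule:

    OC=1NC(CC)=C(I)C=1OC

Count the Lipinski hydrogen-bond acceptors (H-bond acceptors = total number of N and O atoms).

3

N atoms: 1; O atoms: 2.
Lipinski HBA = 1 + 2 = 3.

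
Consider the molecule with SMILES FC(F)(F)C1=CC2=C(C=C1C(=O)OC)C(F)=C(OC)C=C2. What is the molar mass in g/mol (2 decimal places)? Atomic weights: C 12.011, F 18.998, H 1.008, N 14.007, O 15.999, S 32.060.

302.22 g/mol

First, the molecular formula is C14H10F4O3 (counting implicit H from valence).
  C: 14 × 12.011 = 168.154
  F: 4 × 18.998 = 75.992
  H: 10 × 1.008 = 10.080
  O: 3 × 15.999 = 47.997
Sum: 14×12.011 + 4×18.998 + 10×1.008 + 3×15.999 = 302.223 → 302.22 g/mol.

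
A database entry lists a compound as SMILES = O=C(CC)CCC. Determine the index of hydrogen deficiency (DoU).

1

Degree of unsaturation = (number of rings) + (number of π bonds).
Ring closures in the SMILES: 0.
π bonds: 1 double bond (each 1 DoU) → 1 DoU from unsaturation.
Total DoU = 0 + 1 = 1.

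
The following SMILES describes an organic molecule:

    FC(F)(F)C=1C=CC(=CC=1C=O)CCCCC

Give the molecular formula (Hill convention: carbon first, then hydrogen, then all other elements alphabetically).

Walk through each heavy atom and fill implicit hydrogens from standard valence (C 4, N 3, O 2, S 2, halogen 1):
  atom 1: F (halogen, monovalent) → 0 H
  atom 2: C, bond orders sum to 4 (valence 4) → 0 H
  atom 3: F (halogen, monovalent) → 0 H
  atom 4: F (halogen, monovalent) → 0 H
  atom 5: C, bond orders sum to 4 (valence 4) → 0 H
  atom 6: C, bond orders sum to 3 (valence 4) → 1 H
  atom 7: C, bond orders sum to 3 (valence 4) → 1 H
  atom 8: C, bond orders sum to 4 (valence 4) → 0 H
  atom 9: C, bond orders sum to 3 (valence 4) → 1 H
  atom 10: C, bond orders sum to 4 (valence 4) → 0 H
  atom 11: C, bond orders sum to 3 (valence 4) → 1 H
  atom 12: O, bond orders sum to 2 (valence 2) → 0 H
  atom 13: C, bond orders sum to 2 (valence 4) → 2 H
  atom 14: C, bond orders sum to 2 (valence 4) → 2 H
  atom 15: C, bond orders sum to 2 (valence 4) → 2 H
  atom 16: C, bond orders sum to 2 (valence 4) → 2 H
  atom 17: C, bond orders sum to 1 (valence 4) → 3 H
Totals → C:13, H:15, F:3, O:1.
In Hill order: C13H15F3O.

C13H15F3O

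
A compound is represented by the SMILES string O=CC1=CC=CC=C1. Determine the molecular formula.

C7H6O

Walk through each heavy atom and fill implicit hydrogens from standard valence (C 4, N 3, O 2, S 2, halogen 1):
  atom 1: O, bond orders sum to 2 (valence 2) → 0 H
  atom 2: C, bond orders sum to 3 (valence 4) → 1 H
  atom 3: C, bond orders sum to 4 (valence 4) → 0 H
  atom 4: C, bond orders sum to 3 (valence 4) → 1 H
  atom 5: C, bond orders sum to 3 (valence 4) → 1 H
  atom 6: C, bond orders sum to 3 (valence 4) → 1 H
  atom 7: C, bond orders sum to 3 (valence 4) → 1 H
  atom 8: C, bond orders sum to 3 (valence 4) → 1 H
Totals → C:7, H:6, O:1.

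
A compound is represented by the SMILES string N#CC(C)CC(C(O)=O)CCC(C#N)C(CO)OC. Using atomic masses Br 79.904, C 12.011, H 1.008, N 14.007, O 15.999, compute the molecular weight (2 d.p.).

268.31 g/mol

First, the molecular formula is C13H20N2O4 (counting implicit H from valence).
  C: 13 × 12.011 = 156.143
  H: 20 × 1.008 = 20.160
  N: 2 × 14.007 = 28.014
  O: 4 × 15.999 = 63.996
Sum: 13×12.011 + 20×1.008 + 2×14.007 + 4×15.999 = 268.313 → 268.31 g/mol.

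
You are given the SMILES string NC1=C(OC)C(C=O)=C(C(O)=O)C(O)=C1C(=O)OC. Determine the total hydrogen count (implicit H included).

11

Walk through each heavy atom and fill implicit hydrogens from standard valence (C 4, N 3, O 2, S 2, halogen 1):
  atom 1: N, bond orders sum to 1 (valence 3) → 2 H
  atom 2: C, bond orders sum to 4 (valence 4) → 0 H
  atom 3: C, bond orders sum to 4 (valence 4) → 0 H
  atom 4: O, bond orders sum to 2 (valence 2) → 0 H
  atom 5: C, bond orders sum to 1 (valence 4) → 3 H
  atom 6: C, bond orders sum to 4 (valence 4) → 0 H
  atom 7: C, bond orders sum to 3 (valence 4) → 1 H
  atom 8: O, bond orders sum to 2 (valence 2) → 0 H
  atom 9: C, bond orders sum to 4 (valence 4) → 0 H
  atom 10: C, bond orders sum to 4 (valence 4) → 0 H
  atom 11: O, bond orders sum to 1 (valence 2) → 1 H
  atom 12: O, bond orders sum to 2 (valence 2) → 0 H
  atom 13: C, bond orders sum to 4 (valence 4) → 0 H
  atom 14: O, bond orders sum to 1 (valence 2) → 1 H
  atom 15: C, bond orders sum to 4 (valence 4) → 0 H
  atom 16: C, bond orders sum to 4 (valence 4) → 0 H
  atom 17: O, bond orders sum to 2 (valence 2) → 0 H
  atom 18: O, bond orders sum to 2 (valence 2) → 0 H
  atom 19: C, bond orders sum to 1 (valence 4) → 3 H
Total hydrogens: 11.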